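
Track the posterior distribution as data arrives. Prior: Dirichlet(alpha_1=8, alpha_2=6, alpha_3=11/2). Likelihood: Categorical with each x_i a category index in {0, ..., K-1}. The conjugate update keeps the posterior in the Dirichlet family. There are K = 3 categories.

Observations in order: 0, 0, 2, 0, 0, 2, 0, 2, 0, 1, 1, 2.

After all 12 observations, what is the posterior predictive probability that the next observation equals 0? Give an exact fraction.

4/9

obs 1: x=0 → posterior Dirichlet(9, 6, 11/2)
obs 2: x=0 → posterior Dirichlet(10, 6, 11/2)
obs 3: x=2 → posterior Dirichlet(10, 6, 13/2)
obs 4: x=0 → posterior Dirichlet(11, 6, 13/2)
obs 5: x=0 → posterior Dirichlet(12, 6, 13/2)
obs 6: x=2 → posterior Dirichlet(12, 6, 15/2)
obs 7: x=0 → posterior Dirichlet(13, 6, 15/2)
obs 8: x=2 → posterior Dirichlet(13, 6, 17/2)
obs 9: x=0 → posterior Dirichlet(14, 6, 17/2)
obs 10: x=1 → posterior Dirichlet(14, 7, 17/2)
obs 11: x=1 → posterior Dirichlet(14, 8, 17/2)
obs 12: x=2 → posterior Dirichlet(14, 8, 19/2)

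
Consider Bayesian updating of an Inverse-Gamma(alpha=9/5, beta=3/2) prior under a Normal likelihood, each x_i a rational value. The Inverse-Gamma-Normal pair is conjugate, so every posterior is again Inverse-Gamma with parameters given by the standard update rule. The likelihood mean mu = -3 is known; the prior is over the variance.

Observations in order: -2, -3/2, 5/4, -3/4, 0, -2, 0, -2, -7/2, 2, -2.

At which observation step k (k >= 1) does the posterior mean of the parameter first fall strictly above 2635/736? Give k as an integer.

k = 3

obs 1: x=-2 → posterior Inverse-Gamma(23/10, 2)
obs 2: x=-3/2 → posterior Inverse-Gamma(14/5, 25/8)
obs 3: x=5/4 → posterior Inverse-Gamma(33/10, 389/32)
obs 4: x=-3/4 → posterior Inverse-Gamma(19/5, 235/16)
obs 5: x=0 → posterior Inverse-Gamma(43/10, 307/16)
obs 6: x=-2 → posterior Inverse-Gamma(24/5, 315/16)
obs 7: x=0 → posterior Inverse-Gamma(53/10, 387/16)
obs 8: x=-2 → posterior Inverse-Gamma(29/5, 395/16)
obs 9: x=-7/2 → posterior Inverse-Gamma(63/10, 397/16)
obs 10: x=2 → posterior Inverse-Gamma(34/5, 597/16)
obs 11: x=-2 → posterior Inverse-Gamma(73/10, 605/16)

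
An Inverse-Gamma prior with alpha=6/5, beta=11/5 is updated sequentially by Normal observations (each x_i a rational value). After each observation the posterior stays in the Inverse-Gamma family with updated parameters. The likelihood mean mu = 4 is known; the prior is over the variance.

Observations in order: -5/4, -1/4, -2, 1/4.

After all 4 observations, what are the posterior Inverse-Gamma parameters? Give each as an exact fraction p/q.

obs 1: x=-5/4 → posterior Inverse-Gamma(17/10, 2557/160)
obs 2: x=-1/4 → posterior Inverse-Gamma(11/5, 2001/80)
obs 3: x=-2 → posterior Inverse-Gamma(27/10, 3441/80)
obs 4: x=1/4 → posterior Inverse-Gamma(16/5, 8007/160)

alpha=16/5, beta=8007/160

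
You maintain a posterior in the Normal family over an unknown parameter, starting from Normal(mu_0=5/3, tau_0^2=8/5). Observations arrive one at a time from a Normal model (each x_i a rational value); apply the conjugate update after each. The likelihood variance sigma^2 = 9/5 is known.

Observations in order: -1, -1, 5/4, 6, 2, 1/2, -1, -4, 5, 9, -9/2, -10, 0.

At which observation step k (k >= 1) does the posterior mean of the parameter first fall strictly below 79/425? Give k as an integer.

obs 1: x=-1 → posterior Normal(7/17, 72/85)
obs 2: x=-1 → posterior Normal(-1/25, 72/125)
obs 3: x=5/4 → posterior Normal(3/11, 24/55)
obs 4: x=6 → posterior Normal(57/41, 72/205)
obs 5: x=2 → posterior Normal(73/49, 72/245)
obs 6: x=1/2 → posterior Normal(77/57, 24/95)
obs 7: x=-1 → posterior Normal(69/65, 72/325)
obs 8: x=-4 → posterior Normal(37/73, 72/365)
obs 9: x=5 → posterior Normal(77/81, 8/45)
obs 10: x=9 → posterior Normal(149/89, 72/445)
obs 11: x=-9/2 → posterior Normal(113/97, 72/485)
obs 12: x=-10 → posterior Normal(11/35, 24/175)
obs 13: x=0 → posterior Normal(33/113, 72/565)

k = 2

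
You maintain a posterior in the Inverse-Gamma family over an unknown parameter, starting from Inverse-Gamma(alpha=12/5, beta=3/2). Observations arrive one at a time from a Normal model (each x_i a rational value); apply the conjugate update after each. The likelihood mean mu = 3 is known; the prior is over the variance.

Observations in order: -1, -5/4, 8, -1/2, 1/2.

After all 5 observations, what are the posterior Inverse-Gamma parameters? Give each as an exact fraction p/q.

obs 1: x=-1 → posterior Inverse-Gamma(29/10, 19/2)
obs 2: x=-5/4 → posterior Inverse-Gamma(17/5, 593/32)
obs 3: x=8 → posterior Inverse-Gamma(39/10, 993/32)
obs 4: x=-1/2 → posterior Inverse-Gamma(22/5, 1189/32)
obs 5: x=1/2 → posterior Inverse-Gamma(49/10, 1289/32)

alpha=49/10, beta=1289/32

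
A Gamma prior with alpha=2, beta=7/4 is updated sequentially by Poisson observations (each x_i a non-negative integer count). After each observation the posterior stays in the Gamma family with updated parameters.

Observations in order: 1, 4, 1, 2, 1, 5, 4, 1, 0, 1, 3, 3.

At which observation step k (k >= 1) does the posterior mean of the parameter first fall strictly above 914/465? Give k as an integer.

k = 6

obs 1: x=1 → posterior Gamma(3, 11/4)
obs 2: x=4 → posterior Gamma(7, 15/4)
obs 3: x=1 → posterior Gamma(8, 19/4)
obs 4: x=2 → posterior Gamma(10, 23/4)
obs 5: x=1 → posterior Gamma(11, 27/4)
obs 6: x=5 → posterior Gamma(16, 31/4)
obs 7: x=4 → posterior Gamma(20, 35/4)
obs 8: x=1 → posterior Gamma(21, 39/4)
obs 9: x=0 → posterior Gamma(21, 43/4)
obs 10: x=1 → posterior Gamma(22, 47/4)
obs 11: x=3 → posterior Gamma(25, 51/4)
obs 12: x=3 → posterior Gamma(28, 55/4)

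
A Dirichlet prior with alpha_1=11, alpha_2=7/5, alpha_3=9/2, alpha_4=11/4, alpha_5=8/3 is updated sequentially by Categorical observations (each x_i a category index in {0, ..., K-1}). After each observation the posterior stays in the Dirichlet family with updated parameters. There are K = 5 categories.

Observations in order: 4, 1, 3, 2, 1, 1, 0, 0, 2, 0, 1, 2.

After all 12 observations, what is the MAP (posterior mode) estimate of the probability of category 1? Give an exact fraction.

obs 1: x=4 → posterior Dirichlet(11, 7/5, 9/2, 11/4, 11/3)
obs 2: x=1 → posterior Dirichlet(11, 12/5, 9/2, 11/4, 11/3)
obs 3: x=3 → posterior Dirichlet(11, 12/5, 9/2, 15/4, 11/3)
obs 4: x=2 → posterior Dirichlet(11, 12/5, 11/2, 15/4, 11/3)
obs 5: x=1 → posterior Dirichlet(11, 17/5, 11/2, 15/4, 11/3)
obs 6: x=1 → posterior Dirichlet(11, 22/5, 11/2, 15/4, 11/3)
obs 7: x=0 → posterior Dirichlet(12, 22/5, 11/2, 15/4, 11/3)
obs 8: x=0 → posterior Dirichlet(13, 22/5, 11/2, 15/4, 11/3)
obs 9: x=2 → posterior Dirichlet(13, 22/5, 13/2, 15/4, 11/3)
obs 10: x=0 → posterior Dirichlet(14, 22/5, 13/2, 15/4, 11/3)
obs 11: x=1 → posterior Dirichlet(14, 27/5, 13/2, 15/4, 11/3)
obs 12: x=2 → posterior Dirichlet(14, 27/5, 15/2, 15/4, 11/3)

264/1759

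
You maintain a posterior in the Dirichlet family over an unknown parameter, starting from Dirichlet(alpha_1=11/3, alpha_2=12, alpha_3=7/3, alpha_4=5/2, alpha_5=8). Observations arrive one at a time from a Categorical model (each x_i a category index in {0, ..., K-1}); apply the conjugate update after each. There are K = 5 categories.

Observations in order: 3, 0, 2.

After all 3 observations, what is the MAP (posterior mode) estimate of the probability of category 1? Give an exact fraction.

22/53

obs 1: x=3 → posterior Dirichlet(11/3, 12, 7/3, 7/2, 8)
obs 2: x=0 → posterior Dirichlet(14/3, 12, 7/3, 7/2, 8)
obs 3: x=2 → posterior Dirichlet(14/3, 12, 10/3, 7/2, 8)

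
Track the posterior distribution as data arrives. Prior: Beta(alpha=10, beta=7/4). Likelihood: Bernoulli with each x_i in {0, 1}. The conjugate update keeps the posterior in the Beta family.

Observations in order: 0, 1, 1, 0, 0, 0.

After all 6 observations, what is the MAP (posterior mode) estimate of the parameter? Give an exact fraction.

44/63

obs 1: x=0 → posterior Beta(10, 11/4)
obs 2: x=1 → posterior Beta(11, 11/4)
obs 3: x=1 → posterior Beta(12, 11/4)
obs 4: x=0 → posterior Beta(12, 15/4)
obs 5: x=0 → posterior Beta(12, 19/4)
obs 6: x=0 → posterior Beta(12, 23/4)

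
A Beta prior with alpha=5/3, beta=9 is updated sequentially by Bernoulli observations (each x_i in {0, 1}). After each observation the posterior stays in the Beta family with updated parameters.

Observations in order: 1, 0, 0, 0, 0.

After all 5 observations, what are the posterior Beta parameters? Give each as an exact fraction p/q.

alpha=8/3, beta=13

obs 1: x=1 → posterior Beta(8/3, 9)
obs 2: x=0 → posterior Beta(8/3, 10)
obs 3: x=0 → posterior Beta(8/3, 11)
obs 4: x=0 → posterior Beta(8/3, 12)
obs 5: x=0 → posterior Beta(8/3, 13)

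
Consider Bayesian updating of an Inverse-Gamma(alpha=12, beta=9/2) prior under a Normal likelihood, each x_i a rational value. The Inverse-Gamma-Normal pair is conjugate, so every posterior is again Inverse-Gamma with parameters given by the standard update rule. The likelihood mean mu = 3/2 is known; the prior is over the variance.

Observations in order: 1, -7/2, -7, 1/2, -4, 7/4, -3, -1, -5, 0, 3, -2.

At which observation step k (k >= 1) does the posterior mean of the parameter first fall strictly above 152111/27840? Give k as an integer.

obs 1: x=1 → posterior Inverse-Gamma(25/2, 37/8)
obs 2: x=-7/2 → posterior Inverse-Gamma(13, 137/8)
obs 3: x=-7 → posterior Inverse-Gamma(27/2, 213/4)
obs 4: x=1/2 → posterior Inverse-Gamma(14, 215/4)
obs 5: x=-4 → posterior Inverse-Gamma(29/2, 551/8)
obs 6: x=7/4 → posterior Inverse-Gamma(15, 2205/32)
obs 7: x=-3 → posterior Inverse-Gamma(31/2, 2529/32)
obs 8: x=-1 → posterior Inverse-Gamma(16, 2629/32)
obs 9: x=-5 → posterior Inverse-Gamma(33/2, 3305/32)
obs 10: x=0 → posterior Inverse-Gamma(17, 3341/32)
obs 11: x=3 → posterior Inverse-Gamma(35/2, 3377/32)
obs 12: x=-2 → posterior Inverse-Gamma(18, 3573/32)

k = 8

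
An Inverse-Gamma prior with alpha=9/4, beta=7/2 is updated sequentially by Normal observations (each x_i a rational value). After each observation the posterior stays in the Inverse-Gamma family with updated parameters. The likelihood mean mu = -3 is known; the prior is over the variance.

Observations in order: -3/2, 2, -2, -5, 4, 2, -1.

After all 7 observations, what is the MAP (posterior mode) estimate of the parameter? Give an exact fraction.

obs 1: x=-3/2 → posterior Inverse-Gamma(11/4, 37/8)
obs 2: x=2 → posterior Inverse-Gamma(13/4, 137/8)
obs 3: x=-2 → posterior Inverse-Gamma(15/4, 141/8)
obs 4: x=-5 → posterior Inverse-Gamma(17/4, 157/8)
obs 5: x=4 → posterior Inverse-Gamma(19/4, 353/8)
obs 6: x=2 → posterior Inverse-Gamma(21/4, 453/8)
obs 7: x=-1 → posterior Inverse-Gamma(23/4, 469/8)

469/54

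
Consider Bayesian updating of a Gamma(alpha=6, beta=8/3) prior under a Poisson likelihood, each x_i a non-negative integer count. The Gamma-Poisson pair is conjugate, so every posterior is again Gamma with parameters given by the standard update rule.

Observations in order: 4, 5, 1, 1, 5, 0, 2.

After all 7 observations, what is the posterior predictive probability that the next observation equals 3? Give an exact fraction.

1098497504649282578259269755403008700775/5444517870735015415413993718908291383296

obs 1: x=4 → posterior Gamma(10, 11/3)
obs 2: x=5 → posterior Gamma(15, 14/3)
obs 3: x=1 → posterior Gamma(16, 17/3)
obs 4: x=1 → posterior Gamma(17, 20/3)
obs 5: x=5 → posterior Gamma(22, 23/3)
obs 6: x=0 → posterior Gamma(22, 26/3)
obs 7: x=2 → posterior Gamma(24, 29/3)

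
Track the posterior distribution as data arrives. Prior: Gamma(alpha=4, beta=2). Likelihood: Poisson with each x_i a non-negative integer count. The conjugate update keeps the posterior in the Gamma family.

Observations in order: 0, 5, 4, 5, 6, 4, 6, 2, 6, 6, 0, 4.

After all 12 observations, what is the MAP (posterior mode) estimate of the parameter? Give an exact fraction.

obs 1: x=0 → posterior Gamma(4, 3)
obs 2: x=5 → posterior Gamma(9, 4)
obs 3: x=4 → posterior Gamma(13, 5)
obs 4: x=5 → posterior Gamma(18, 6)
obs 5: x=6 → posterior Gamma(24, 7)
obs 6: x=4 → posterior Gamma(28, 8)
obs 7: x=6 → posterior Gamma(34, 9)
obs 8: x=2 → posterior Gamma(36, 10)
obs 9: x=6 → posterior Gamma(42, 11)
obs 10: x=6 → posterior Gamma(48, 12)
obs 11: x=0 → posterior Gamma(48, 13)
obs 12: x=4 → posterior Gamma(52, 14)

51/14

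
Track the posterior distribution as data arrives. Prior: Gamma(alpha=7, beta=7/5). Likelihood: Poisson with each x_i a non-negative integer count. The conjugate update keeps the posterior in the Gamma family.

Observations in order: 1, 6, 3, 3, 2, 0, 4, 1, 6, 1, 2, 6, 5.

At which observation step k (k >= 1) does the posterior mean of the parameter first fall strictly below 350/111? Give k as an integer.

obs 1: x=1 → posterior Gamma(8, 12/5)
obs 2: x=6 → posterior Gamma(14, 17/5)
obs 3: x=3 → posterior Gamma(17, 22/5)
obs 4: x=3 → posterior Gamma(20, 27/5)
obs 5: x=2 → posterior Gamma(22, 32/5)
obs 6: x=0 → posterior Gamma(22, 37/5)
obs 7: x=4 → posterior Gamma(26, 42/5)
obs 8: x=1 → posterior Gamma(27, 47/5)
obs 9: x=6 → posterior Gamma(33, 52/5)
obs 10: x=1 → posterior Gamma(34, 57/5)
obs 11: x=2 → posterior Gamma(36, 62/5)
obs 12: x=6 → posterior Gamma(42, 67/5)
obs 13: x=5 → posterior Gamma(47, 72/5)

k = 6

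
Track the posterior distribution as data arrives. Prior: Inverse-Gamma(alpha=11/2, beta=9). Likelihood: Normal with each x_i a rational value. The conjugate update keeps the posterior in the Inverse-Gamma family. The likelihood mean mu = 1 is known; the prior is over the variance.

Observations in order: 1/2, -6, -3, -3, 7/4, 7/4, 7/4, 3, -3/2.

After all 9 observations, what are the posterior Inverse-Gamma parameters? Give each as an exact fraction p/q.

obs 1: x=1/2 → posterior Inverse-Gamma(6, 73/8)
obs 2: x=-6 → posterior Inverse-Gamma(13/2, 269/8)
obs 3: x=-3 → posterior Inverse-Gamma(7, 333/8)
obs 4: x=-3 → posterior Inverse-Gamma(15/2, 397/8)
obs 5: x=7/4 → posterior Inverse-Gamma(8, 1597/32)
obs 6: x=7/4 → posterior Inverse-Gamma(17/2, 803/16)
obs 7: x=7/4 → posterior Inverse-Gamma(9, 1615/32)
obs 8: x=3 → posterior Inverse-Gamma(19/2, 1679/32)
obs 9: x=-3/2 → posterior Inverse-Gamma(10, 1779/32)

alpha=10, beta=1779/32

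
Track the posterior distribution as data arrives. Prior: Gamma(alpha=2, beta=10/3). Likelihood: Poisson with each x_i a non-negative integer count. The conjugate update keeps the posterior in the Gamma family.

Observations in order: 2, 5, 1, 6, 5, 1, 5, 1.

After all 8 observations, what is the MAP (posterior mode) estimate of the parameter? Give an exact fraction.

obs 1: x=2 → posterior Gamma(4, 13/3)
obs 2: x=5 → posterior Gamma(9, 16/3)
obs 3: x=1 → posterior Gamma(10, 19/3)
obs 4: x=6 → posterior Gamma(16, 22/3)
obs 5: x=5 → posterior Gamma(21, 25/3)
obs 6: x=1 → posterior Gamma(22, 28/3)
obs 7: x=5 → posterior Gamma(27, 31/3)
obs 8: x=1 → posterior Gamma(28, 34/3)

81/34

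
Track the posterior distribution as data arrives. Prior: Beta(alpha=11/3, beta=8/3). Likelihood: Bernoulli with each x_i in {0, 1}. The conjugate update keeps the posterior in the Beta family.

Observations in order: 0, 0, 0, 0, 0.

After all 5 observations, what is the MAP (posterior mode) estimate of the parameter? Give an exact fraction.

2/7

obs 1: x=0 → posterior Beta(11/3, 11/3)
obs 2: x=0 → posterior Beta(11/3, 14/3)
obs 3: x=0 → posterior Beta(11/3, 17/3)
obs 4: x=0 → posterior Beta(11/3, 20/3)
obs 5: x=0 → posterior Beta(11/3, 23/3)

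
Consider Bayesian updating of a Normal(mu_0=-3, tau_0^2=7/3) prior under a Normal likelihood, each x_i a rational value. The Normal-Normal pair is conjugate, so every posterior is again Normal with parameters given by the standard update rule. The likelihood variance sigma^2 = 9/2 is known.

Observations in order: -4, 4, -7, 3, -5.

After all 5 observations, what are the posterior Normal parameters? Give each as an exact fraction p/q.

obs 1: x=-4 → posterior Normal(-137/41, 63/41)
obs 2: x=4 → posterior Normal(-81/55, 63/55)
obs 3: x=-7 → posterior Normal(-179/69, 21/23)
obs 4: x=3 → posterior Normal(-137/83, 63/83)
obs 5: x=-5 → posterior Normal(-207/97, 63/97)

mu_0=-207/97, tau_0^2=63/97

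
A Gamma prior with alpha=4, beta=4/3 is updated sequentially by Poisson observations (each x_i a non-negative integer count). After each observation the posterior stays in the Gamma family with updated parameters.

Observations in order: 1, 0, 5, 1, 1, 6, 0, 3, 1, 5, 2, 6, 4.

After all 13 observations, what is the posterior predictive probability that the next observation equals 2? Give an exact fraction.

obs 1: x=1 → posterior Gamma(5, 7/3)
obs 2: x=0 → posterior Gamma(5, 10/3)
obs 3: x=5 → posterior Gamma(10, 13/3)
obs 4: x=1 → posterior Gamma(11, 16/3)
obs 5: x=1 → posterior Gamma(12, 19/3)
obs 6: x=6 → posterior Gamma(18, 22/3)
obs 7: x=0 → posterior Gamma(18, 25/3)
obs 8: x=3 → posterior Gamma(21, 28/3)
obs 9: x=1 → posterior Gamma(22, 31/3)
obs 10: x=5 → posterior Gamma(27, 34/3)
obs 11: x=2 → posterior Gamma(29, 37/3)
obs 12: x=6 → posterior Gamma(35, 40/3)
obs 13: x=4 → posterior Gamma(39, 43/3)

8903215559822908527706390679616952387059278898059940130370700556785/37240123075317034444409603073079015302959317607013569856461313409024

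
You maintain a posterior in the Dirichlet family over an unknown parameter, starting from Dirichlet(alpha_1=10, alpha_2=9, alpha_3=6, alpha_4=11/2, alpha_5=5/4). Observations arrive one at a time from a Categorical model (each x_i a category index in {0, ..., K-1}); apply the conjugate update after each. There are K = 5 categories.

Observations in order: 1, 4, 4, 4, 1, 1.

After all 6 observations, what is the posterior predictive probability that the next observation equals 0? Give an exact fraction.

40/151

obs 1: x=1 → posterior Dirichlet(10, 10, 6, 11/2, 5/4)
obs 2: x=4 → posterior Dirichlet(10, 10, 6, 11/2, 9/4)
obs 3: x=4 → posterior Dirichlet(10, 10, 6, 11/2, 13/4)
obs 4: x=4 → posterior Dirichlet(10, 10, 6, 11/2, 17/4)
obs 5: x=1 → posterior Dirichlet(10, 11, 6, 11/2, 17/4)
obs 6: x=1 → posterior Dirichlet(10, 12, 6, 11/2, 17/4)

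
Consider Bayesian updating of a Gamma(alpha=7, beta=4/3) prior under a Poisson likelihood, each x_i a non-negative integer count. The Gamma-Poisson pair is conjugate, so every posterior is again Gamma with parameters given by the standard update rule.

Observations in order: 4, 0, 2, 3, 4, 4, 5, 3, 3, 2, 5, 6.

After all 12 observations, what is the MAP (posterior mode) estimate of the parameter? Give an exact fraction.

obs 1: x=4 → posterior Gamma(11, 7/3)
obs 2: x=0 → posterior Gamma(11, 10/3)
obs 3: x=2 → posterior Gamma(13, 13/3)
obs 4: x=3 → posterior Gamma(16, 16/3)
obs 5: x=4 → posterior Gamma(20, 19/3)
obs 6: x=4 → posterior Gamma(24, 22/3)
obs 7: x=5 → posterior Gamma(29, 25/3)
obs 8: x=3 → posterior Gamma(32, 28/3)
obs 9: x=3 → posterior Gamma(35, 31/3)
obs 10: x=2 → posterior Gamma(37, 34/3)
obs 11: x=5 → posterior Gamma(42, 37/3)
obs 12: x=6 → posterior Gamma(48, 40/3)

141/40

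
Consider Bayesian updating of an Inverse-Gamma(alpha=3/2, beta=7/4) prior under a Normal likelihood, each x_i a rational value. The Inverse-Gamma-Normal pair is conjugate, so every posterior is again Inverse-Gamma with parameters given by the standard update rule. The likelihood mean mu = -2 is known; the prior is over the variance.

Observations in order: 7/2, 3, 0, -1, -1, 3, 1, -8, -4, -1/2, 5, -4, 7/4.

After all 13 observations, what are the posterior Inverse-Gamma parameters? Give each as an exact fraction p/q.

alpha=8, beta=3329/32

obs 1: x=7/2 → posterior Inverse-Gamma(2, 135/8)
obs 2: x=3 → posterior Inverse-Gamma(5/2, 235/8)
obs 3: x=0 → posterior Inverse-Gamma(3, 251/8)
obs 4: x=-1 → posterior Inverse-Gamma(7/2, 255/8)
obs 5: x=-1 → posterior Inverse-Gamma(4, 259/8)
obs 6: x=3 → posterior Inverse-Gamma(9/2, 359/8)
obs 7: x=1 → posterior Inverse-Gamma(5, 395/8)
obs 8: x=-8 → posterior Inverse-Gamma(11/2, 539/8)
obs 9: x=-4 → posterior Inverse-Gamma(6, 555/8)
obs 10: x=-1/2 → posterior Inverse-Gamma(13/2, 141/2)
obs 11: x=5 → posterior Inverse-Gamma(7, 95)
obs 12: x=-4 → posterior Inverse-Gamma(15/2, 97)
obs 13: x=7/4 → posterior Inverse-Gamma(8, 3329/32)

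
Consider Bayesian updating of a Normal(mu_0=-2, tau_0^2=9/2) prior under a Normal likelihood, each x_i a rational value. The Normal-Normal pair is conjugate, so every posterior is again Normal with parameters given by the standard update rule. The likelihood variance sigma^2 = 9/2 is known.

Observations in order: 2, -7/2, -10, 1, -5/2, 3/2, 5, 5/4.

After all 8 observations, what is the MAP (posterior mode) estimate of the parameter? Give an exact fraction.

-29/36

obs 1: x=2 → posterior Normal(0, 9/4)
obs 2: x=-7/2 → posterior Normal(-7/6, 3/2)
obs 3: x=-10 → posterior Normal(-27/8, 9/8)
obs 4: x=1 → posterior Normal(-5/2, 9/10)
obs 5: x=-5/2 → posterior Normal(-5/2, 3/4)
obs 6: x=3/2 → posterior Normal(-27/14, 9/14)
obs 7: x=5 → posterior Normal(-17/16, 9/16)
obs 8: x=5/4 → posterior Normal(-29/36, 1/2)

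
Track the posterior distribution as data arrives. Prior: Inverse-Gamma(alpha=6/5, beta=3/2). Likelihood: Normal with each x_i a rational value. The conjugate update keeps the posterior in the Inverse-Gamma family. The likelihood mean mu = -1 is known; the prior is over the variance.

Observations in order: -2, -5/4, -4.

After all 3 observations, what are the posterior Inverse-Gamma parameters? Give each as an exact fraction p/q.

obs 1: x=-2 → posterior Inverse-Gamma(17/10, 2)
obs 2: x=-5/4 → posterior Inverse-Gamma(11/5, 65/32)
obs 3: x=-4 → posterior Inverse-Gamma(27/10, 209/32)

alpha=27/10, beta=209/32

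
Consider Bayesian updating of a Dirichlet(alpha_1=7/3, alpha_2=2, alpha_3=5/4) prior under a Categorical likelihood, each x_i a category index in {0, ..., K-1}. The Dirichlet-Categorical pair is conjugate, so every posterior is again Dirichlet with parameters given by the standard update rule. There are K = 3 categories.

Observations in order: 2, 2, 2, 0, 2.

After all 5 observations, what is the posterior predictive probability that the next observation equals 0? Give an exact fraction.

obs 1: x=2 → posterior Dirichlet(7/3, 2, 9/4)
obs 2: x=2 → posterior Dirichlet(7/3, 2, 13/4)
obs 3: x=2 → posterior Dirichlet(7/3, 2, 17/4)
obs 4: x=0 → posterior Dirichlet(10/3, 2, 17/4)
obs 5: x=2 → posterior Dirichlet(10/3, 2, 21/4)

40/127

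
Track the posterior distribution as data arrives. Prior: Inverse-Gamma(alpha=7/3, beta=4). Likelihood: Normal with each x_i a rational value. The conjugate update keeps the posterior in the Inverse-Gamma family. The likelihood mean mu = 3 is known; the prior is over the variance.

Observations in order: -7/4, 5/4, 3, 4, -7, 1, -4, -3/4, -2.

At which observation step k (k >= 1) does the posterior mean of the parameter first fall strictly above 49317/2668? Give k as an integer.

obs 1: x=-7/4 → posterior Inverse-Gamma(17/6, 489/32)
obs 2: x=5/4 → posterior Inverse-Gamma(10/3, 269/16)
obs 3: x=3 → posterior Inverse-Gamma(23/6, 269/16)
obs 4: x=4 → posterior Inverse-Gamma(13/3, 277/16)
obs 5: x=-7 → posterior Inverse-Gamma(29/6, 1077/16)
obs 6: x=1 → posterior Inverse-Gamma(16/3, 1109/16)
obs 7: x=-4 → posterior Inverse-Gamma(35/6, 1501/16)
obs 8: x=-3/4 → posterior Inverse-Gamma(19/3, 3227/32)
obs 9: x=-2 → posterior Inverse-Gamma(41/6, 3627/32)

k = 7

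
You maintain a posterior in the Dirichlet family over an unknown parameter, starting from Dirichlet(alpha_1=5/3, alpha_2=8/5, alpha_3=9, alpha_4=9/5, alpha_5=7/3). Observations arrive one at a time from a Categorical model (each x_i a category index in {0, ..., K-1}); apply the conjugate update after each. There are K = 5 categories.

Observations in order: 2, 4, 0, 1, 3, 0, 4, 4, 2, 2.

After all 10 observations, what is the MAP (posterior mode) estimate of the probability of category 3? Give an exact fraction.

9/107

obs 1: x=2 → posterior Dirichlet(5/3, 8/5, 10, 9/5, 7/3)
obs 2: x=4 → posterior Dirichlet(5/3, 8/5, 10, 9/5, 10/3)
obs 3: x=0 → posterior Dirichlet(8/3, 8/5, 10, 9/5, 10/3)
obs 4: x=1 → posterior Dirichlet(8/3, 13/5, 10, 9/5, 10/3)
obs 5: x=3 → posterior Dirichlet(8/3, 13/5, 10, 14/5, 10/3)
obs 6: x=0 → posterior Dirichlet(11/3, 13/5, 10, 14/5, 10/3)
obs 7: x=4 → posterior Dirichlet(11/3, 13/5, 10, 14/5, 13/3)
obs 8: x=4 → posterior Dirichlet(11/3, 13/5, 10, 14/5, 16/3)
obs 9: x=2 → posterior Dirichlet(11/3, 13/5, 11, 14/5, 16/3)
obs 10: x=2 → posterior Dirichlet(11/3, 13/5, 12, 14/5, 16/3)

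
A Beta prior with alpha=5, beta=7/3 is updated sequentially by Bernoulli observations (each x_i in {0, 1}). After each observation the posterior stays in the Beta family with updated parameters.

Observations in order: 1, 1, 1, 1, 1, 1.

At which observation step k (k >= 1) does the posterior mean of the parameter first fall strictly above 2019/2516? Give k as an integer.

obs 1: x=1 → posterior Beta(6, 7/3)
obs 2: x=1 → posterior Beta(7, 7/3)
obs 3: x=1 → posterior Beta(8, 7/3)
obs 4: x=1 → posterior Beta(9, 7/3)
obs 5: x=1 → posterior Beta(10, 7/3)
obs 6: x=1 → posterior Beta(11, 7/3)

k = 5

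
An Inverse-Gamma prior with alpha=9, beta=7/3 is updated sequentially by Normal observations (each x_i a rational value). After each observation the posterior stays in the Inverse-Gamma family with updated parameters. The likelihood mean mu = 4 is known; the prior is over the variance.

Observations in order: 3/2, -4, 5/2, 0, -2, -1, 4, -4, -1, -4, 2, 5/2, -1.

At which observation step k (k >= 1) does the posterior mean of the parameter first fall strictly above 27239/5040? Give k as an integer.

obs 1: x=3/2 → posterior Inverse-Gamma(19/2, 131/24)
obs 2: x=-4 → posterior Inverse-Gamma(10, 899/24)
obs 3: x=5/2 → posterior Inverse-Gamma(21/2, 463/12)
obs 4: x=0 → posterior Inverse-Gamma(11, 559/12)
obs 5: x=-2 → posterior Inverse-Gamma(23/2, 775/12)
obs 6: x=-1 → posterior Inverse-Gamma(12, 925/12)
obs 7: x=4 → posterior Inverse-Gamma(25/2, 925/12)
obs 8: x=-4 → posterior Inverse-Gamma(13, 1309/12)
obs 9: x=-1 → posterior Inverse-Gamma(27/2, 1459/12)
obs 10: x=-4 → posterior Inverse-Gamma(14, 1843/12)
obs 11: x=2 → posterior Inverse-Gamma(29/2, 1867/12)
obs 12: x=5/2 → posterior Inverse-Gamma(15, 3761/24)
obs 13: x=-1 → posterior Inverse-Gamma(31/2, 4061/24)

k = 5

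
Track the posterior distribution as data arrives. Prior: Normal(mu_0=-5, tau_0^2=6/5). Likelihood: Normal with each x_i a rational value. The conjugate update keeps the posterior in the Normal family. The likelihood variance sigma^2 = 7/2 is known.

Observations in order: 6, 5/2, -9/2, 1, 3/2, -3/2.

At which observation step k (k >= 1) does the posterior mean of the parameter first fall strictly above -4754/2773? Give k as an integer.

obs 1: x=6 → posterior Normal(-103/47, 42/47)
obs 2: x=5/2 → posterior Normal(-73/59, 42/59)
obs 3: x=-9/2 → posterior Normal(-127/71, 42/71)
obs 4: x=1 → posterior Normal(-115/83, 42/83)
obs 5: x=3/2 → posterior Normal(-97/95, 42/95)
obs 6: x=-3/2 → posterior Normal(-115/107, 42/107)

k = 2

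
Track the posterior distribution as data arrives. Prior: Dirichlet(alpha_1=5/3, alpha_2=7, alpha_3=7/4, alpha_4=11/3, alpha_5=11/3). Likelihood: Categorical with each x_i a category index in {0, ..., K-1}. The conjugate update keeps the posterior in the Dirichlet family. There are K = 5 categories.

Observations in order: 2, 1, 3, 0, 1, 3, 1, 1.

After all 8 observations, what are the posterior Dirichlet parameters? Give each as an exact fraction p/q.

obs 1: x=2 → posterior Dirichlet(5/3, 7, 11/4, 11/3, 11/3)
obs 2: x=1 → posterior Dirichlet(5/3, 8, 11/4, 11/3, 11/3)
obs 3: x=3 → posterior Dirichlet(5/3, 8, 11/4, 14/3, 11/3)
obs 4: x=0 → posterior Dirichlet(8/3, 8, 11/4, 14/3, 11/3)
obs 5: x=1 → posterior Dirichlet(8/3, 9, 11/4, 14/3, 11/3)
obs 6: x=3 → posterior Dirichlet(8/3, 9, 11/4, 17/3, 11/3)
obs 7: x=1 → posterior Dirichlet(8/3, 10, 11/4, 17/3, 11/3)
obs 8: x=1 → posterior Dirichlet(8/3, 11, 11/4, 17/3, 11/3)

alpha_1=8/3, alpha_2=11, alpha_3=11/4, alpha_4=17/3, alpha_5=11/3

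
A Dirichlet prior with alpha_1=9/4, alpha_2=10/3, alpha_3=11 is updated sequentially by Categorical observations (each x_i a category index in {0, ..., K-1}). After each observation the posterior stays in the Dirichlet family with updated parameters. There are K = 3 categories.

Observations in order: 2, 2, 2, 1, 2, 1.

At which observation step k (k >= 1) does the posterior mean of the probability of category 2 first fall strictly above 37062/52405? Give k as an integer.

k = 3

obs 1: x=2 → posterior Dirichlet(9/4, 10/3, 12)
obs 2: x=2 → posterior Dirichlet(9/4, 10/3, 13)
obs 3: x=2 → posterior Dirichlet(9/4, 10/3, 14)
obs 4: x=1 → posterior Dirichlet(9/4, 13/3, 14)
obs 5: x=2 → posterior Dirichlet(9/4, 13/3, 15)
obs 6: x=1 → posterior Dirichlet(9/4, 16/3, 15)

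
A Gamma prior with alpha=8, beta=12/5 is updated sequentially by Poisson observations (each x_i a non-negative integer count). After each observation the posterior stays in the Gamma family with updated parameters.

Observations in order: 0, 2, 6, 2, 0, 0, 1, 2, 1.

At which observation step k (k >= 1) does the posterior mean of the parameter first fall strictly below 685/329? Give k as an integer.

k = 7

obs 1: x=0 → posterior Gamma(8, 17/5)
obs 2: x=2 → posterior Gamma(10, 22/5)
obs 3: x=6 → posterior Gamma(16, 27/5)
obs 4: x=2 → posterior Gamma(18, 32/5)
obs 5: x=0 → posterior Gamma(18, 37/5)
obs 6: x=0 → posterior Gamma(18, 42/5)
obs 7: x=1 → posterior Gamma(19, 47/5)
obs 8: x=2 → posterior Gamma(21, 52/5)
obs 9: x=1 → posterior Gamma(22, 57/5)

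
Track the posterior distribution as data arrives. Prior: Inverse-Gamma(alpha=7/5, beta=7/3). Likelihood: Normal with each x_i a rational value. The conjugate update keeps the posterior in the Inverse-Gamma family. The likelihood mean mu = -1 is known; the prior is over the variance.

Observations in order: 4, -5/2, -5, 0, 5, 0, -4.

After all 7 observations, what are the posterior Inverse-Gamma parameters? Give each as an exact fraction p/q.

obs 1: x=4 → posterior Inverse-Gamma(19/10, 89/6)
obs 2: x=-5/2 → posterior Inverse-Gamma(12/5, 383/24)
obs 3: x=-5 → posterior Inverse-Gamma(29/10, 575/24)
obs 4: x=0 → posterior Inverse-Gamma(17/5, 587/24)
obs 5: x=5 → posterior Inverse-Gamma(39/10, 1019/24)
obs 6: x=0 → posterior Inverse-Gamma(22/5, 1031/24)
obs 7: x=-4 → posterior Inverse-Gamma(49/10, 1139/24)

alpha=49/10, beta=1139/24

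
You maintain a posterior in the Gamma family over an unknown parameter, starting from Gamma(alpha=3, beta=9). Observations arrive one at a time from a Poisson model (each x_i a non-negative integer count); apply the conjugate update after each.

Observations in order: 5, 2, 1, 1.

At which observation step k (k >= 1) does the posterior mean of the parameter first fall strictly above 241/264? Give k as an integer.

obs 1: x=5 → posterior Gamma(8, 10)
obs 2: x=2 → posterior Gamma(10, 11)
obs 3: x=1 → posterior Gamma(11, 12)
obs 4: x=1 → posterior Gamma(12, 13)

k = 3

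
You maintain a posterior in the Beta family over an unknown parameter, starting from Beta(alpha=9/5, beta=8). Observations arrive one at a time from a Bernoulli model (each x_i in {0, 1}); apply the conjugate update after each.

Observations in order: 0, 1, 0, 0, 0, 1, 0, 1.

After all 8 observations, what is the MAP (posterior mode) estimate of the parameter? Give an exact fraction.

19/79

obs 1: x=0 → posterior Beta(9/5, 9)
obs 2: x=1 → posterior Beta(14/5, 9)
obs 3: x=0 → posterior Beta(14/5, 10)
obs 4: x=0 → posterior Beta(14/5, 11)
obs 5: x=0 → posterior Beta(14/5, 12)
obs 6: x=1 → posterior Beta(19/5, 12)
obs 7: x=0 → posterior Beta(19/5, 13)
obs 8: x=1 → posterior Beta(24/5, 13)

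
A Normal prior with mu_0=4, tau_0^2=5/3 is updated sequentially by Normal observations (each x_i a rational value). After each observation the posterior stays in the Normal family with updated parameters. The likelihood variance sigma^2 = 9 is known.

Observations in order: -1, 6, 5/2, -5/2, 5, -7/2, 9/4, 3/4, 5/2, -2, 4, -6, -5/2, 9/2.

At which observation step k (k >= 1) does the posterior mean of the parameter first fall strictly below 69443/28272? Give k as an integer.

obs 1: x=-1 → posterior Normal(103/32, 45/32)
obs 2: x=6 → posterior Normal(133/37, 45/37)
obs 3: x=5/2 → posterior Normal(97/28, 15/14)
obs 4: x=-5/2 → posterior Normal(133/47, 45/47)
obs 5: x=5 → posterior Normal(79/26, 45/52)
obs 6: x=-7/2 → posterior Normal(281/114, 15/19)
obs 7: x=9/4 → posterior Normal(607/248, 45/62)
obs 8: x=3/4 → posterior Normal(311/134, 45/67)
obs 9: x=5/2 → posterior Normal(7/3, 5/8)
obs 10: x=-2 → posterior Normal(158/77, 45/77)
obs 11: x=4 → posterior Normal(89/41, 45/82)
obs 12: x=-6 → posterior Normal(148/87, 15/29)
obs 13: x=-5/2 → posterior Normal(271/184, 45/92)
obs 14: x=9/2 → posterior Normal(158/97, 45/97)

k = 7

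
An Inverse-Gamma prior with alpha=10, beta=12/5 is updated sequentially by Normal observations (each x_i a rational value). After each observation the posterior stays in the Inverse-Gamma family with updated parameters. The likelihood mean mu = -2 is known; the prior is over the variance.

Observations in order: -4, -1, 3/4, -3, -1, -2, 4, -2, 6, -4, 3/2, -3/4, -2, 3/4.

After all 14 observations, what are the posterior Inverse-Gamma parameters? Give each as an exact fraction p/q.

obs 1: x=-4 → posterior Inverse-Gamma(21/2, 22/5)
obs 2: x=-1 → posterior Inverse-Gamma(11, 49/10)
obs 3: x=3/4 → posterior Inverse-Gamma(23/2, 1389/160)
obs 4: x=-3 → posterior Inverse-Gamma(12, 1469/160)
obs 5: x=-1 → posterior Inverse-Gamma(25/2, 1549/160)
obs 6: x=-2 → posterior Inverse-Gamma(13, 1549/160)
obs 7: x=4 → posterior Inverse-Gamma(27/2, 4429/160)
obs 8: x=-2 → posterior Inverse-Gamma(14, 4429/160)
obs 9: x=6 → posterior Inverse-Gamma(29/2, 9549/160)
obs 10: x=-4 → posterior Inverse-Gamma(15, 9869/160)
obs 11: x=3/2 → posterior Inverse-Gamma(31/2, 10849/160)
obs 12: x=-3/4 → posterior Inverse-Gamma(16, 5487/80)
obs 13: x=-2 → posterior Inverse-Gamma(33/2, 5487/80)
obs 14: x=3/4 → posterior Inverse-Gamma(17, 11579/160)

alpha=17, beta=11579/160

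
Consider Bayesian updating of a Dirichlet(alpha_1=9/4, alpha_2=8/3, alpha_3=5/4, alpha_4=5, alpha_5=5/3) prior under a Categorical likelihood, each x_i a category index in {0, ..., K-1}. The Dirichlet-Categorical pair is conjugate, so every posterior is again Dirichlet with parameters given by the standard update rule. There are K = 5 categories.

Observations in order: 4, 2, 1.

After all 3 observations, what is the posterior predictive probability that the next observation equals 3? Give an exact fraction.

obs 1: x=4 → posterior Dirichlet(9/4, 8/3, 5/4, 5, 8/3)
obs 2: x=2 → posterior Dirichlet(9/4, 8/3, 9/4, 5, 8/3)
obs 3: x=1 → posterior Dirichlet(9/4, 11/3, 9/4, 5, 8/3)

6/19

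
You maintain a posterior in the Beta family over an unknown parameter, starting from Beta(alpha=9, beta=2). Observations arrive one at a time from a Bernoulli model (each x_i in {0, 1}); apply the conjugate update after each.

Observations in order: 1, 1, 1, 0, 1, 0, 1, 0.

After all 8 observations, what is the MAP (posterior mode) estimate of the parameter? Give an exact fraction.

obs 1: x=1 → posterior Beta(10, 2)
obs 2: x=1 → posterior Beta(11, 2)
obs 3: x=1 → posterior Beta(12, 2)
obs 4: x=0 → posterior Beta(12, 3)
obs 5: x=1 → posterior Beta(13, 3)
obs 6: x=0 → posterior Beta(13, 4)
obs 7: x=1 → posterior Beta(14, 4)
obs 8: x=0 → posterior Beta(14, 5)

13/17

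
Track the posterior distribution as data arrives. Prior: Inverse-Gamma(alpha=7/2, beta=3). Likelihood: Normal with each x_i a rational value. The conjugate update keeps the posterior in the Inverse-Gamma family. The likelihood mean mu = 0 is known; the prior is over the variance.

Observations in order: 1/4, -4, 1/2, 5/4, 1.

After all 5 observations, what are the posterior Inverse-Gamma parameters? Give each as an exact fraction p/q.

alpha=6, beta=199/16

obs 1: x=1/4 → posterior Inverse-Gamma(4, 97/32)
obs 2: x=-4 → posterior Inverse-Gamma(9/2, 353/32)
obs 3: x=1/2 → posterior Inverse-Gamma(5, 357/32)
obs 4: x=5/4 → posterior Inverse-Gamma(11/2, 191/16)
obs 5: x=1 → posterior Inverse-Gamma(6, 199/16)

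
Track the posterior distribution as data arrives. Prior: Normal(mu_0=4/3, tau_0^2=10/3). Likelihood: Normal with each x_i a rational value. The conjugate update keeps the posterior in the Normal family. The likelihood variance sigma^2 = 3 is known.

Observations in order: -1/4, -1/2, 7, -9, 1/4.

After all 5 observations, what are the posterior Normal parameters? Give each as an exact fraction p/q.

mu_0=-13/59, tau_0^2=30/59

obs 1: x=-1/4 → posterior Normal(1/2, 30/19)
obs 2: x=-1/2 → posterior Normal(9/58, 30/29)
obs 3: x=7 → posterior Normal(149/78, 10/13)
obs 4: x=-9 → posterior Normal(-31/98, 30/49)
obs 5: x=1/4 → posterior Normal(-13/59, 30/59)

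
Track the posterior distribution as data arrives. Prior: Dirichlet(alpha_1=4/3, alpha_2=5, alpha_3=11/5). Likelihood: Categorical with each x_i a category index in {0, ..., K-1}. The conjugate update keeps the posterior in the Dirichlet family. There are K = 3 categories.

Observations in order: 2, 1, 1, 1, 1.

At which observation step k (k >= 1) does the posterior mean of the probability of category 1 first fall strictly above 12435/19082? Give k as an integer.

k = 5

obs 1: x=2 → posterior Dirichlet(4/3, 5, 16/5)
obs 2: x=1 → posterior Dirichlet(4/3, 6, 16/5)
obs 3: x=1 → posterior Dirichlet(4/3, 7, 16/5)
obs 4: x=1 → posterior Dirichlet(4/3, 8, 16/5)
obs 5: x=1 → posterior Dirichlet(4/3, 9, 16/5)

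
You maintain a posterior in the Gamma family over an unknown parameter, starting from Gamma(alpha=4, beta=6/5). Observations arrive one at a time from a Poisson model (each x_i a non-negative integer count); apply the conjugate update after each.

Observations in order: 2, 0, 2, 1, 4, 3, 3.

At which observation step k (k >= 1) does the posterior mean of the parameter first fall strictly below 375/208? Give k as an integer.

obs 1: x=2 → posterior Gamma(6, 11/5)
obs 2: x=0 → posterior Gamma(6, 16/5)
obs 3: x=2 → posterior Gamma(8, 21/5)
obs 4: x=1 → posterior Gamma(9, 26/5)
obs 5: x=4 → posterior Gamma(13, 31/5)
obs 6: x=3 → posterior Gamma(16, 36/5)
obs 7: x=3 → posterior Gamma(19, 41/5)

k = 4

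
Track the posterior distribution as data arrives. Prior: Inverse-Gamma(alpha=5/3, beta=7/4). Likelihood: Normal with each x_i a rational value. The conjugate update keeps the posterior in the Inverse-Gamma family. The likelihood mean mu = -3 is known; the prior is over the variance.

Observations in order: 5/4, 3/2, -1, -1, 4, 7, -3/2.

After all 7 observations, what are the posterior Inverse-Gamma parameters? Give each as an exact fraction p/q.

alpha=31/6, beta=3217/32

obs 1: x=5/4 → posterior Inverse-Gamma(13/6, 345/32)
obs 2: x=3/2 → posterior Inverse-Gamma(8/3, 669/32)
obs 3: x=-1 → posterior Inverse-Gamma(19/6, 733/32)
obs 4: x=-1 → posterior Inverse-Gamma(11/3, 797/32)
obs 5: x=4 → posterior Inverse-Gamma(25/6, 1581/32)
obs 6: x=7 → posterior Inverse-Gamma(14/3, 3181/32)
obs 7: x=-3/2 → posterior Inverse-Gamma(31/6, 3217/32)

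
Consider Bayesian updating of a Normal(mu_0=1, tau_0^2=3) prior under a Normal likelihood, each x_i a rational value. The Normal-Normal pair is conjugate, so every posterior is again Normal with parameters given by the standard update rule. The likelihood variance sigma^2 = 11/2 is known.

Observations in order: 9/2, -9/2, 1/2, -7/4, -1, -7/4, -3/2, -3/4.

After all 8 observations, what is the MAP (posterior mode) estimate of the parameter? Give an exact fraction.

obs 1: x=9/2 → posterior Normal(38/17, 33/17)
obs 2: x=-9/2 → posterior Normal(11/23, 33/23)
obs 3: x=1/2 → posterior Normal(14/29, 33/29)
obs 4: x=-7/4 → posterior Normal(1/10, 33/35)
obs 5: x=-1 → posterior Normal(-5/82, 33/41)
obs 6: x=-7/4 → posterior Normal(-13/47, 33/47)
obs 7: x=-3/2 → posterior Normal(-22/53, 33/53)
obs 8: x=-3/4 → posterior Normal(-53/118, 33/59)

-53/118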